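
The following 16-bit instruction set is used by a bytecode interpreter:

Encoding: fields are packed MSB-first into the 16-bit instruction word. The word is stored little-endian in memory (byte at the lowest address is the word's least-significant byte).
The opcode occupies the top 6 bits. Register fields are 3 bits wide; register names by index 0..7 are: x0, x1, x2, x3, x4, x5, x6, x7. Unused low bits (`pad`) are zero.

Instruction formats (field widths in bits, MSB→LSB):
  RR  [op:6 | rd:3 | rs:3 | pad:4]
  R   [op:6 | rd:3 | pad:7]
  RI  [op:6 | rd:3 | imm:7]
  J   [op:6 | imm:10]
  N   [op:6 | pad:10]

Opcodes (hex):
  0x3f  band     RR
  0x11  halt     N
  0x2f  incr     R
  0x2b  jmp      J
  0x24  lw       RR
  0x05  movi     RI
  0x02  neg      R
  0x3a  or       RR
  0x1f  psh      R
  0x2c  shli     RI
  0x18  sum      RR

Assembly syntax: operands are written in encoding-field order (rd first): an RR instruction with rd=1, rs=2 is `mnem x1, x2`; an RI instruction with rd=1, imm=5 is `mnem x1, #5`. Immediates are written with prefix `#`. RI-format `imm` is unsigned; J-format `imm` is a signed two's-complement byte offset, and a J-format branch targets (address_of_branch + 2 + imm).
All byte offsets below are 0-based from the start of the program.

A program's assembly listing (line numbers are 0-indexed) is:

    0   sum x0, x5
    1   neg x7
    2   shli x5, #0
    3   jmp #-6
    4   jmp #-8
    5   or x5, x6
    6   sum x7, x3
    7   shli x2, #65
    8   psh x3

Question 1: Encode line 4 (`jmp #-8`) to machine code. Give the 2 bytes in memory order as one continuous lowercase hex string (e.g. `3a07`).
L4: jmp op=0x2b:6|imm=-8:10 ⇒ 0xaff8 ⇒ little f8 af

f8af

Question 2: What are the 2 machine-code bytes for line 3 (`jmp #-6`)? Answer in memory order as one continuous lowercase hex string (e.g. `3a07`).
faaf

3. jmp fields op=0x2b:6|imm=-6:10 → word affah → fa af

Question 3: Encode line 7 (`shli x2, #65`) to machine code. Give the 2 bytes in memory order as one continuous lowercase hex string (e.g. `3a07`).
line 7 (shli): pack op=0x2c:6|rd=2:3|imm=65:7 = 0xb141; little→ 41 b1

41b1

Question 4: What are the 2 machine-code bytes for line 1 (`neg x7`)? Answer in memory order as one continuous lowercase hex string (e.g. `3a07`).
1. neg fields op=0x2:6|rd=7:3|pad=0:7 → word 0b80h → 80 0b

800b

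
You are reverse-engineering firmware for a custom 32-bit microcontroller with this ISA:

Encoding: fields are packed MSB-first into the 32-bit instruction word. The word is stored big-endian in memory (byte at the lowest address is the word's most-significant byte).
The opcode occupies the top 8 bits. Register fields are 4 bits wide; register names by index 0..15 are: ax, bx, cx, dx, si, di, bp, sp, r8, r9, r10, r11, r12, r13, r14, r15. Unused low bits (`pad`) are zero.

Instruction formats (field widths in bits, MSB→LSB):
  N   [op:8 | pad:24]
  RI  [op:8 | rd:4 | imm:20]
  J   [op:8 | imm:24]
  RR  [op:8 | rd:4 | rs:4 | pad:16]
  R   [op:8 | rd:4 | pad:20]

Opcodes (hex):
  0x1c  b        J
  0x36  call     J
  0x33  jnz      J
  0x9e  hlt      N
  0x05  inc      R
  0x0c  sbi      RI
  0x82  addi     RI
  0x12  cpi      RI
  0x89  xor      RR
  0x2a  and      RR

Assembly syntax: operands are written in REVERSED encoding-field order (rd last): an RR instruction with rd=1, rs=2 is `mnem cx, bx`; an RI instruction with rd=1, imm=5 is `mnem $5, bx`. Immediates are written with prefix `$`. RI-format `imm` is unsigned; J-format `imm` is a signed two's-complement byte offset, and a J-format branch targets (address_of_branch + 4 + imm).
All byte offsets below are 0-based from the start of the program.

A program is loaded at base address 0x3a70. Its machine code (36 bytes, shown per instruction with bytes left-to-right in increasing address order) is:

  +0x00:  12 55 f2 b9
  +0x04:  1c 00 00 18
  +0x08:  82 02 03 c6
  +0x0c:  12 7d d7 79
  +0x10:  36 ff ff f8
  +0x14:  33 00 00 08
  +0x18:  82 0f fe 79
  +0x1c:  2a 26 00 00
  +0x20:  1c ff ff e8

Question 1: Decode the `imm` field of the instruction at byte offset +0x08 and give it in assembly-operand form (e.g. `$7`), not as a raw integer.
$132038

@+08  big-endian(82 02 03 c6) = 0x820203c6
  top 8b → 0x82 → addi [RI]
  rd: (w>>20)&0xf=0x0 → ax
  imm: (w>>0)&0xfffff=0x203c6 → $132038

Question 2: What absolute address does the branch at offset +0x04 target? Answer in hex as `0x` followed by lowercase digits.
0x3a90

off 0x04: read 1c 00 00 18 as big → 0x1c000018
  opcode bits[31:24]=0x1c: b/J
  imm@[23:0]=0x18 ⇒ $24
  target = base 0x3a70 + off 0x04 + 4 + imm 24 = 0x3a90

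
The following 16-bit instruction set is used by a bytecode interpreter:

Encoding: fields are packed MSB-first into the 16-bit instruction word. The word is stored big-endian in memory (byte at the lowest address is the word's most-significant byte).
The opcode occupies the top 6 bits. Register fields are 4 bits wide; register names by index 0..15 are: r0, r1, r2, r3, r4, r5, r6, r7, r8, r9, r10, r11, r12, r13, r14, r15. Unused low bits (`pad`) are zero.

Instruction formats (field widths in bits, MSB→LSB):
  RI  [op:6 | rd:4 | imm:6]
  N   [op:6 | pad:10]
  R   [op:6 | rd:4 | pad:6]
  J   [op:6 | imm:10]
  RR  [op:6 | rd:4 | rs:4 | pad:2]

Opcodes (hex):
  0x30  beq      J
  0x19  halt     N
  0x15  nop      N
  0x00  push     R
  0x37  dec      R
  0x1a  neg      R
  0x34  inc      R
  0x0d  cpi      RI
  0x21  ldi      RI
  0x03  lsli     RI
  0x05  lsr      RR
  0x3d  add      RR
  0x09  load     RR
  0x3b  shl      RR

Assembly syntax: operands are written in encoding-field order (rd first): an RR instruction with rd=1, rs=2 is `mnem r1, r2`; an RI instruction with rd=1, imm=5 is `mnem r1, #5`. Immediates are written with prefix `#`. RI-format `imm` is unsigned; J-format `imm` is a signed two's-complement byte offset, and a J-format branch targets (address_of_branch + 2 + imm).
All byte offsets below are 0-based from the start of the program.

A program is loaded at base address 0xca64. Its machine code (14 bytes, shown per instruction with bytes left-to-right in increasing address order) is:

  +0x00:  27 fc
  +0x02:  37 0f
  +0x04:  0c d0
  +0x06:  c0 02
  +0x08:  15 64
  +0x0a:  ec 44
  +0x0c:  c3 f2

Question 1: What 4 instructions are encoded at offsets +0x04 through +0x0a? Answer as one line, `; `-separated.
[04] 0c d0 → 0x0cd0
  top 6b → 0x3 → lsli [RI]
  rd: (w>>6)&0xf=0x3 → r3
  imm: (w>>0)&0x3f=0x10 → #16
[06] c0 02 → 0xc002
  top 6b → 0x30 → beq [J]
  imm: (w>>0)&0x3ff=0x2 → #2
[08] 15 64 → 0x1564
  top 6b → 0x5 → lsr [RR]
  rd: (w>>6)&0xf=0x5 → r5
  rs: (w>>2)&0xf=0x9 → r9
[0a] ec 44 → 0xec44
  top 6b → 0x3b → shl [RR]
  rd: (w>>6)&0xf=0x1 → r1
  rs: (w>>2)&0xf=0x1 → r1

lsli r3, #16; beq #2; lsr r5, r9; shl r1, r1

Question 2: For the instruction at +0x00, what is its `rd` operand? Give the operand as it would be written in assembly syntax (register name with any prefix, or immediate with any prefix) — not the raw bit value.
r15

+0x00: 27 fc ⇒ word 0x27fc (big)
  top 6b → 0x9 → load [RR]
  [9:6] rd=15 = r15
  [5:2] rs=15 = r15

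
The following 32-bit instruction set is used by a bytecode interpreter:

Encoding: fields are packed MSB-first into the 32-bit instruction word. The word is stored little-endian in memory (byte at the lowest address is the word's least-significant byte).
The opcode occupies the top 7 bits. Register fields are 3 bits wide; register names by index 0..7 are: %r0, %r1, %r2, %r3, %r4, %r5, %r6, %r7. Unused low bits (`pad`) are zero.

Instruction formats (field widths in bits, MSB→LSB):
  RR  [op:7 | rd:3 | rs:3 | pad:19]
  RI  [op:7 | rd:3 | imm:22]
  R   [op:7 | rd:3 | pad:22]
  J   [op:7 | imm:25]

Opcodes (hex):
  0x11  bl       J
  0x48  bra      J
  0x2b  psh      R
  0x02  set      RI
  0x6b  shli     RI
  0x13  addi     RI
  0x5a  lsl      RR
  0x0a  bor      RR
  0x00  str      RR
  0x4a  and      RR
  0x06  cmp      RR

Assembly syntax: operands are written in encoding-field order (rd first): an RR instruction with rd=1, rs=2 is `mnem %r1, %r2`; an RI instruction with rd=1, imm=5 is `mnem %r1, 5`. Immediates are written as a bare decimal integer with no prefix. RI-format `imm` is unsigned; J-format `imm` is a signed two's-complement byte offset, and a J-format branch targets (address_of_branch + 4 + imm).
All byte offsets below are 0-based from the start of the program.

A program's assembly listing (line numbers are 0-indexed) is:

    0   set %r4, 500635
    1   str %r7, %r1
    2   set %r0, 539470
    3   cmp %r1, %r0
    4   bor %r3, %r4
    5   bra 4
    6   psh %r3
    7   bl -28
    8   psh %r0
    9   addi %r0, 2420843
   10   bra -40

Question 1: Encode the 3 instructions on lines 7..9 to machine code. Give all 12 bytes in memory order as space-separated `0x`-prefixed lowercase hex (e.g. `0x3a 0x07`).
0xe4 0xff 0xff 0x23 0x00 0x00 0x00 0x56 0x6b 0xf0 0x24 0x26

7. bl fields op=0x11:7|imm=-28:25 → word 23ffffe4h → e4 ff ff 23
8. psh fields op=0x2b:7|rd=0:3|pad=0:22 → word 56000000h → 00 00 00 56
9. addi fields op=0x13:7|rd=0:3|imm=2420843:22 → word 2624f06bh → 6b f0 24 26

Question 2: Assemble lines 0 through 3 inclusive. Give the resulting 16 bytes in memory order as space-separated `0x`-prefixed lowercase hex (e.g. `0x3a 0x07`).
0x9b 0xa3 0x07 0x05 0x00 0x00 0xc8 0x01 0x4e 0x3b 0x08 0x04 0x00 0x00 0x40 0x0c

0. set fields op=0x2:7|rd=4:3|imm=500635:22 → word 0507a39bh → 9b a3 07 05
1. str fields op=0x0:7|rd=7:3|rs=1:3|pad=0:19 → word 01c80000h → 00 00 c8 01
2. set fields op=0x2:7|rd=0:3|imm=539470:22 → word 04083b4eh → 4e 3b 08 04
3. cmp fields op=0x6:7|rd=1:3|rs=0:3|pad=0:19 → word 0c400000h → 00 00 40 0c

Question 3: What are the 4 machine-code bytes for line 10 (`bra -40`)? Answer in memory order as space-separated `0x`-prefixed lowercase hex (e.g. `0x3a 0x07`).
L10: bra op=0x48:7|imm=-40:25 ⇒ 0x91ffffd8 ⇒ little d8 ff ff 91

0xd8 0xff 0xff 0x91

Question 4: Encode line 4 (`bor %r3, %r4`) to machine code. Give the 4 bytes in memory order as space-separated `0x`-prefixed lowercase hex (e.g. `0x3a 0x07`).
L4: bor op=0xa:7|rd=3:3|rs=4:3|pad=0:19 ⇒ 0x14e00000 ⇒ little 00 00 e0 14

0x00 0x00 0xe0 0x14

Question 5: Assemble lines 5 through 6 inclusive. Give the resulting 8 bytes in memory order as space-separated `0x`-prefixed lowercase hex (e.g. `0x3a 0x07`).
0x04 0x00 0x00 0x90 0x00 0x00 0xc0 0x56

5. bra fields op=0x48:7|imm=4:25 → word 90000004h → 04 00 00 90
6. psh fields op=0x2b:7|rd=3:3|pad=0:22 → word 56c00000h → 00 00 c0 56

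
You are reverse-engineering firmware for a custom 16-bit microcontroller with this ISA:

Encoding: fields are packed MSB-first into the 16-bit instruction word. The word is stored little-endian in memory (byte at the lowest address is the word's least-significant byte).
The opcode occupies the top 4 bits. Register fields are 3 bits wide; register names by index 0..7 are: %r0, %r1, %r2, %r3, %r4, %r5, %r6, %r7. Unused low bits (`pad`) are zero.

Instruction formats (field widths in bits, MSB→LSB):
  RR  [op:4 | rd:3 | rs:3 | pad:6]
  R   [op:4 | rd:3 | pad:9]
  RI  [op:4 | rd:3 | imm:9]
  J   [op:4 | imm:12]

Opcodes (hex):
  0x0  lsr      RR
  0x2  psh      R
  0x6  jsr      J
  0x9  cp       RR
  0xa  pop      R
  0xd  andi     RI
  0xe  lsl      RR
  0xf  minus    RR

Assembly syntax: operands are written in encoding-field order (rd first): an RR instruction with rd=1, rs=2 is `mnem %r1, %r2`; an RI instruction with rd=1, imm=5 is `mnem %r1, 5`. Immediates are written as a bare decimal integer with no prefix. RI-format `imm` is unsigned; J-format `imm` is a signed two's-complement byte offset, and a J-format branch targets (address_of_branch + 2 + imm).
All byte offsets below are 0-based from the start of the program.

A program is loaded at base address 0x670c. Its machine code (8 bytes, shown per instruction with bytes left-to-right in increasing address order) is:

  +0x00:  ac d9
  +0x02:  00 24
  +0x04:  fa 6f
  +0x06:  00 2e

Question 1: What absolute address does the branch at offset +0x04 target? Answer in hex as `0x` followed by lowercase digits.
0x670c

[04] fa 6f → 0x6ffa
  op=0x6ffa>>12=0x6 ⇒ jsr (J)
  [11:0] imm=4090 (s12→-6) = -6
  target = base 0x670c + off 0x04 + 2 + imm -6 = 0x670c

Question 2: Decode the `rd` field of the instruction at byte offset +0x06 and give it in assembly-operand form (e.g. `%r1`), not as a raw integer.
%r7

off 0x06: read 00 2e as little → 0x2e00
  opcode bits[15:12]=0x2: psh/R
  rd: (w>>9)&0x7=0x7 → %r7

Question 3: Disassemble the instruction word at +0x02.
@+02  little-endian(00 24) = 0x2400
  top 4b → 0x2 → psh [R]
  rd@[11:9]=0x2 ⇒ %r2

psh %r2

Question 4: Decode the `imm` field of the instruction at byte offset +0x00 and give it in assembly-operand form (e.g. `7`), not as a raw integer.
428

off 0x00: read ac d9 as little → 0xd9ac
  op=0xd9ac>>12=0xd ⇒ andi (RI)
  [11:9] rd=4 = %r4
  [8:0] imm=428 = 428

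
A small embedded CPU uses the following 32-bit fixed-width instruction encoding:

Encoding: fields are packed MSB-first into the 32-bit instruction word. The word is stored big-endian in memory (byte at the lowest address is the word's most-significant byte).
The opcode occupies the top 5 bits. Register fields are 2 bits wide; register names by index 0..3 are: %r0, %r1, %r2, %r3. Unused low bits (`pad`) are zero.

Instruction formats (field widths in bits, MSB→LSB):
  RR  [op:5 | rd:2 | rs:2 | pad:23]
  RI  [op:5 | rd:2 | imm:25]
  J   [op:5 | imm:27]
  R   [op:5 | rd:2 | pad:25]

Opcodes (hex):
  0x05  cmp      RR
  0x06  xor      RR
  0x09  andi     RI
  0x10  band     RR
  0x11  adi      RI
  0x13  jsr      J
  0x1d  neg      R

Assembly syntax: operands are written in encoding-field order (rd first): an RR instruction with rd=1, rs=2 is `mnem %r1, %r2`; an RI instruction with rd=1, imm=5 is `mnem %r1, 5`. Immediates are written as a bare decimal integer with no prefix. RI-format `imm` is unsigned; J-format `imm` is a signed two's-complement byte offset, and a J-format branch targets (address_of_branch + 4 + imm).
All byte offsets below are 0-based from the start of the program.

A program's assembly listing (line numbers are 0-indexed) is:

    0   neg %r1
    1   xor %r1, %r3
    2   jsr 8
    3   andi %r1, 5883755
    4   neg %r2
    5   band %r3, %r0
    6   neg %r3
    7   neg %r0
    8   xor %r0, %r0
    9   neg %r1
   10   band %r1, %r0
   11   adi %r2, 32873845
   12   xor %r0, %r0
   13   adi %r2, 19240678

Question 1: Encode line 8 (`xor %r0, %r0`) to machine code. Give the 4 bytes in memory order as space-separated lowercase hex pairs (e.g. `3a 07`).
8. xor fields op=0x6:5|rd=0:2|rs=0:2|pad=0:23 → word 30000000h → 30 00 00 00

30 00 00 00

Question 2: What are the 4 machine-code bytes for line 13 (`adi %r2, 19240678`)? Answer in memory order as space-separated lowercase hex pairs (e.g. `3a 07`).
line 13 (adi): pack op=0x11:5|rd=2:2|imm=19240678:25 = 0x8d2596e6; big→ 8d 25 96 e6

8d 25 96 e6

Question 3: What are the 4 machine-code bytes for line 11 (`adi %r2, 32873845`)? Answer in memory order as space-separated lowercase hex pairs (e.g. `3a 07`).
L11: adi op=0x11:5|rd=2:2|imm=32873845:25 ⇒ 0x8df59d75 ⇒ big 8d f5 9d 75

8d f5 9d 75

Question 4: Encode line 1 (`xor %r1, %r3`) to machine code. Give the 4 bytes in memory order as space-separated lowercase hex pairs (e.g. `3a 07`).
1. xor fields op=0x6:5|rd=1:2|rs=3:2|pad=0:23 → word 33800000h → 33 80 00 00

33 80 00 00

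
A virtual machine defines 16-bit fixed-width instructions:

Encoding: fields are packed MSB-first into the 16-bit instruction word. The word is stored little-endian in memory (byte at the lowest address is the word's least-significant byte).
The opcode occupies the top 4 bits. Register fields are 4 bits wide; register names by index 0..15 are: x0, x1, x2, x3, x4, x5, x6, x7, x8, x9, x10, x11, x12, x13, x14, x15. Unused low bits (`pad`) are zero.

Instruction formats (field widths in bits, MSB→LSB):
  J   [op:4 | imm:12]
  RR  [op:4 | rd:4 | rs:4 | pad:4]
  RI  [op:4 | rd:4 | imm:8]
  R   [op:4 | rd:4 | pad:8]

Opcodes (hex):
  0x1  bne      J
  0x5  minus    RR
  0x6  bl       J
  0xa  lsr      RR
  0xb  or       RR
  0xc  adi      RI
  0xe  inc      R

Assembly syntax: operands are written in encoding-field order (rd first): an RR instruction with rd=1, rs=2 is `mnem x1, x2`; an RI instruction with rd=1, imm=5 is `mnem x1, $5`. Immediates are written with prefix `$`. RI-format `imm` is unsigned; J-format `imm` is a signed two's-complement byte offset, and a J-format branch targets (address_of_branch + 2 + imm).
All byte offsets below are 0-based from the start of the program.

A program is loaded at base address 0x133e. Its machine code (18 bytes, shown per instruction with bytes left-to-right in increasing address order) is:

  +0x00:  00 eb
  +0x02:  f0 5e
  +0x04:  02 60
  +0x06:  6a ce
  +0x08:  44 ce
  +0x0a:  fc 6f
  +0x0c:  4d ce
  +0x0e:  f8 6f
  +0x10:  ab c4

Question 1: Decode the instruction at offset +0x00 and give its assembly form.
inc x11

[00] 00 eb → 0xeb00
  top 4b → 0xe → inc [R]
  [11:8] rd=11 = x11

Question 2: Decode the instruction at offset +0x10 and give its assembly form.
[10] ab c4 → 0xc4ab
  top 4b → 0xc → adi [RI]
  [11:8] rd=4 = x4
  [7:0] imm=171 = $171

adi x4, $171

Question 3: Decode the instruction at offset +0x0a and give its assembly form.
@+0a  little-endian(fc 6f) = 0x6ffc
  op=0x6ffc>>12=0x6 ⇒ bl (J)
  imm@[11:0]=0xffc (s12→-4) ⇒ $-4

bl $-4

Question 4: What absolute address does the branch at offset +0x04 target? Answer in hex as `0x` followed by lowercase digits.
[04] 02 60 → 0x6002
  op=0x6002>>12=0x6 ⇒ bl (J)
  imm@[11:0]=0x2 ⇒ $2
  target = base 0x133e + off 0x04 + 2 + imm 2 = 0x1346

0x1346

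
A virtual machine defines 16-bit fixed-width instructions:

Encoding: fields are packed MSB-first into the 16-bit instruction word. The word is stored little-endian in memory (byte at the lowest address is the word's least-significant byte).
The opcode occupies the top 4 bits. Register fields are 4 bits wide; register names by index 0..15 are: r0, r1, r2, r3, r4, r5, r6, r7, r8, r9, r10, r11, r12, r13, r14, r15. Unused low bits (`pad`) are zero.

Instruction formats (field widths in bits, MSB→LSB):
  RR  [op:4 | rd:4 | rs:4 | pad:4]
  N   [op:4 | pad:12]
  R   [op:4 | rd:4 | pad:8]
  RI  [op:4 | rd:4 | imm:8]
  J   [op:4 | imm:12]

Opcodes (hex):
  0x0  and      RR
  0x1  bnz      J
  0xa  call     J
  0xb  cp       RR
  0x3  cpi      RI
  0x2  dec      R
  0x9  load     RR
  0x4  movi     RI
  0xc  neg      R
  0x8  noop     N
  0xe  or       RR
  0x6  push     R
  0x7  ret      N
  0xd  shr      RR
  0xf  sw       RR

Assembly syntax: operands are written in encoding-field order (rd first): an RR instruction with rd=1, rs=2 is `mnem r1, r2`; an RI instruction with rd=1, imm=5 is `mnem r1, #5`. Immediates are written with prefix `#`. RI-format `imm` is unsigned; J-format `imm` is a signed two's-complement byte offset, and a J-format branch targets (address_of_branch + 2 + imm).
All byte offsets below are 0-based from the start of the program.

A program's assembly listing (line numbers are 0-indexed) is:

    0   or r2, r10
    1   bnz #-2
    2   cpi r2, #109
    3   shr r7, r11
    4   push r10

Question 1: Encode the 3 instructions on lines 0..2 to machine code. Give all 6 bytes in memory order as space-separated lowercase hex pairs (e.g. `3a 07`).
L0: or op=0xe:4|rd=2:4|rs=10:4|pad=0:4 ⇒ 0xe2a0 ⇒ little a0 e2
L1: bnz op=0x1:4|imm=-2:12 ⇒ 0x1ffe ⇒ little fe 1f
L2: cpi op=0x3:4|rd=2:4|imm=109:8 ⇒ 0x326d ⇒ little 6d 32

a0 e2 fe 1f 6d 32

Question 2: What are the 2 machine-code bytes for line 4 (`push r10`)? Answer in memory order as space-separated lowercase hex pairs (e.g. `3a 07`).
00 6a

line 4 (push): pack op=0x6:4|rd=10:4|pad=0:8 = 0x6a00; little→ 00 6a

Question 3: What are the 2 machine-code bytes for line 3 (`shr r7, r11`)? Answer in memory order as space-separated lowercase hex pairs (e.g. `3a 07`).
line 3 (shr): pack op=0xd:4|rd=7:4|rs=11:4|pad=0:4 = 0xd7b0; little→ b0 d7

b0 d7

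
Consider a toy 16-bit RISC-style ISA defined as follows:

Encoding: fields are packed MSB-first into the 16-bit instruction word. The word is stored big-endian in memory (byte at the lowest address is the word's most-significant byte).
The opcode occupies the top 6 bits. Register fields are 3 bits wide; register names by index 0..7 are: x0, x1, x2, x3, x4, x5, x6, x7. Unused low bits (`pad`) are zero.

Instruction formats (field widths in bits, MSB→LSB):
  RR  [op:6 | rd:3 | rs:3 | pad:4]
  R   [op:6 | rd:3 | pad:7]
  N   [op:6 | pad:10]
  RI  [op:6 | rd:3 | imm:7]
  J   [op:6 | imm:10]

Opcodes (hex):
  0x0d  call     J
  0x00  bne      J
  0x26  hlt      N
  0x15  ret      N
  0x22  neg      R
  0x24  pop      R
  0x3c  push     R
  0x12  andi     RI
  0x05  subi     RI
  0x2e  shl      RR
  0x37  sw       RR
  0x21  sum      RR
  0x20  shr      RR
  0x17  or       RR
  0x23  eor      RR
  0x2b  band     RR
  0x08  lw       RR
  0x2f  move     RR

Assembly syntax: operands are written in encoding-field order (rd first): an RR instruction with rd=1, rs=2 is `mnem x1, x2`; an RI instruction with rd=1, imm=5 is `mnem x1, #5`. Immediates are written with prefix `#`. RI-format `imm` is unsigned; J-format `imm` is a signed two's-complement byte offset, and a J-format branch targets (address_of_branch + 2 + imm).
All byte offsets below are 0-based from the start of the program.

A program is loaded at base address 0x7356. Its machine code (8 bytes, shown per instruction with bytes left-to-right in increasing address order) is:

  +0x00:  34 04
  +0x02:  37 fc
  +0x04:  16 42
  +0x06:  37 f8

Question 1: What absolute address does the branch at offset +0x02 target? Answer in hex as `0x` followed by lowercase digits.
[02] 37 fc → 0x37fc
  top 6b → 0xd → call [J]
  imm@[9:0]=0x3fc (s10→-4) ⇒ #-4
  target = base 0x7356 + off 0x02 + 2 + imm -4 = 0x7356

0x7356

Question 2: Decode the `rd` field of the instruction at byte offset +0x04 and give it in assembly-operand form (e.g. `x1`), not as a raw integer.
x4

off 0x04: read 16 42 as big → 0x1642
  op=0x1642>>10=0x5 ⇒ subi (RI)
  rd: (w>>7)&0x7=0x4 → x4
  imm: (w>>0)&0x7f=0x42 → #66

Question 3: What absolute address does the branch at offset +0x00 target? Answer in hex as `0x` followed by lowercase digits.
@+00  big-endian(34 04) = 0x3404
  top 6b → 0xd → call [J]
  [9:0] imm=4 = #4
  target = base 0x7356 + off 0x00 + 2 + imm 4 = 0x735c

0x735c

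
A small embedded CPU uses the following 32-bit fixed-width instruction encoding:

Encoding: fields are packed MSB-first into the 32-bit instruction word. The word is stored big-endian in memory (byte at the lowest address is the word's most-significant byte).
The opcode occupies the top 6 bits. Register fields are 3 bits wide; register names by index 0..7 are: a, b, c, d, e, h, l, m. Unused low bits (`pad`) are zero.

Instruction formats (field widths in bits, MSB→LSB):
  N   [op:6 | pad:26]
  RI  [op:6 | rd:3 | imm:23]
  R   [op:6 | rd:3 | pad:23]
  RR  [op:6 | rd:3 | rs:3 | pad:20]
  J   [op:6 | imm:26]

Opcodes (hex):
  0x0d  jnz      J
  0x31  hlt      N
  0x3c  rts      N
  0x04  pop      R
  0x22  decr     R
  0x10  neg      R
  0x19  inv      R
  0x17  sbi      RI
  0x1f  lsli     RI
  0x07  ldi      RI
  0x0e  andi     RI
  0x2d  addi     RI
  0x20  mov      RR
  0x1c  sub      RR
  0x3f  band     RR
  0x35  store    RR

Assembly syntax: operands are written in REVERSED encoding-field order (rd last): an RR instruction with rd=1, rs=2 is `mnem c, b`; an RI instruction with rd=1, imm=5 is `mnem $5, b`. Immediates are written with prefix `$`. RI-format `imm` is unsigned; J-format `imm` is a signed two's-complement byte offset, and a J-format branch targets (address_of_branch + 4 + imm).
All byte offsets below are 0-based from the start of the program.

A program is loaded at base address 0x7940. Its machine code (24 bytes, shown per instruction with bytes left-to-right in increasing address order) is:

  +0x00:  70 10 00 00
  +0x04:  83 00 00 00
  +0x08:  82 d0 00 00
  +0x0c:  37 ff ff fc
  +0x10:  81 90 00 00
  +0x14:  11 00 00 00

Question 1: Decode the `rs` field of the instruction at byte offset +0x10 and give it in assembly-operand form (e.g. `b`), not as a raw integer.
off 0x10: read 81 90 00 00 as big → 0x81900000
  top 6b → 0x20 → mov [RR]
  rd: (w>>23)&0x7=0x3 → d
  rs: (w>>20)&0x7=0x1 → b

b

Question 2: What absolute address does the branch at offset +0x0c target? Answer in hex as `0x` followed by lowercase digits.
off 0x0c: read 37 ff ff fc as big → 0x37fffffc
  op=0x37fffffc>>26=0xd ⇒ jnz (J)
  imm@[25:0]=0x3fffffc (s26→-4) ⇒ $-4
  target = base 0x7940 + off 0x0c + 4 + imm -4 = 0x794c

0x794c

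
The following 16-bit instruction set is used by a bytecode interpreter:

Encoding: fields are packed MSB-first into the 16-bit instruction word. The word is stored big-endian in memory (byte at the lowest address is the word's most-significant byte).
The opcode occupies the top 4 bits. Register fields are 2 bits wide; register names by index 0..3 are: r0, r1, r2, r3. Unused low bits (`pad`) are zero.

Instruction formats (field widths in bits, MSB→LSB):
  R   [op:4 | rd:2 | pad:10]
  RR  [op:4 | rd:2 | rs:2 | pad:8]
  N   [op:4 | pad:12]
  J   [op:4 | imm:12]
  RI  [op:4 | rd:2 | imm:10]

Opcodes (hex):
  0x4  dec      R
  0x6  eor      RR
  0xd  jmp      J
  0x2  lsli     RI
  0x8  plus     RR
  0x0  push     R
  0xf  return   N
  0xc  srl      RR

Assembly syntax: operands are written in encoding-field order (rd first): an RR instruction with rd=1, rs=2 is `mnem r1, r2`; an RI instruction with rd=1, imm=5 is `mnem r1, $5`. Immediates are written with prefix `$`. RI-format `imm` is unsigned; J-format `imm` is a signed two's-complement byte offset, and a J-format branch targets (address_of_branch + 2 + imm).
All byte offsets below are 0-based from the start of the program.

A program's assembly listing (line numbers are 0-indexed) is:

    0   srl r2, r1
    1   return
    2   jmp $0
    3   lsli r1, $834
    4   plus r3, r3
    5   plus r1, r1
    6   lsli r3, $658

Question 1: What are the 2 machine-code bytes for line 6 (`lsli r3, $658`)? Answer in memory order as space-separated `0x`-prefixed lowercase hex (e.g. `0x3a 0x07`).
L6: lsli op=0x2:4|rd=3:2|imm=658:10 ⇒ 0x2e92 ⇒ big 2e 92

0x2e 0x92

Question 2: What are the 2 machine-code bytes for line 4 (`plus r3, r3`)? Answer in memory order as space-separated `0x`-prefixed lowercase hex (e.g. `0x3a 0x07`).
4. plus fields op=0x8:4|rd=3:2|rs=3:2|pad=0:8 → word 8f00h → 8f 00

0x8f 0x00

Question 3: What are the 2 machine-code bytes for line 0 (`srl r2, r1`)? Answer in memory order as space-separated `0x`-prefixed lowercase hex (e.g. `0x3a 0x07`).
0xc9 0x00

line 0 (srl): pack op=0xc:4|rd=2:2|rs=1:2|pad=0:8 = 0xc900; big→ c9 00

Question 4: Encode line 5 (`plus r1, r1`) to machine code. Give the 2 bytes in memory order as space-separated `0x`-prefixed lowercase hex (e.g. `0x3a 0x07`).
5. plus fields op=0x8:4|rd=1:2|rs=1:2|pad=0:8 → word 8500h → 85 00

0x85 0x00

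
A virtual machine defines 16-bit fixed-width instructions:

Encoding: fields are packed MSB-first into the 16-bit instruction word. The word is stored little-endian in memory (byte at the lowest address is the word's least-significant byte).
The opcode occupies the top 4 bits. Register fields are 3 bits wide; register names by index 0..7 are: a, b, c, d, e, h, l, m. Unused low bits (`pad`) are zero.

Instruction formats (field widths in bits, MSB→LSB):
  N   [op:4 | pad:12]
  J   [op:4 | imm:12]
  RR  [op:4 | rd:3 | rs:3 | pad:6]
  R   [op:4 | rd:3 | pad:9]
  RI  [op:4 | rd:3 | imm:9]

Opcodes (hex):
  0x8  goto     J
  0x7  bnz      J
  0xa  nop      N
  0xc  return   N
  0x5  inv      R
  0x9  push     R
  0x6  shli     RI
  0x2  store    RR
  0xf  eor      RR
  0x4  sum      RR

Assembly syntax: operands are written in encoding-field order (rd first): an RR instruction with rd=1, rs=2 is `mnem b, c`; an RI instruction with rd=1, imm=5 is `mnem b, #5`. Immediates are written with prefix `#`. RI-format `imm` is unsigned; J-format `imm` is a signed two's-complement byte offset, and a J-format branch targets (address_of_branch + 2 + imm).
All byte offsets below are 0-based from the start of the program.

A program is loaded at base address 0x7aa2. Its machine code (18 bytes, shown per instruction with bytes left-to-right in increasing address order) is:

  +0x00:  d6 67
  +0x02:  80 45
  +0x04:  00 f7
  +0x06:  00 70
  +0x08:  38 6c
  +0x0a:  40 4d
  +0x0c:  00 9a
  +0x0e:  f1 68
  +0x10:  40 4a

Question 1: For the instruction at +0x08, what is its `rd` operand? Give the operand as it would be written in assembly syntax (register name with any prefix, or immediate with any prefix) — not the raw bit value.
off 0x08: read 38 6c as little → 0x6c38
  top 4b → 0x6 → shli [RI]
  [11:9] rd=6 = l
  [8:0] imm=56 = #56

l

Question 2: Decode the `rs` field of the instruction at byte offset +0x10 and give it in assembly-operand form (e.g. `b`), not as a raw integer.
+0x10: 40 4a ⇒ word 0x4a40 (little)
  top 4b → 0x4 → sum [RR]
  [11:9] rd=5 = h
  [8:6] rs=1 = b

b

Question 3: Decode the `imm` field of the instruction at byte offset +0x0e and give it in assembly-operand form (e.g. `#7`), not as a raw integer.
+0x0e: f1 68 ⇒ word 0x68f1 (little)
  top 4b → 0x6 → shli [RI]
  rd: (w>>9)&0x7=0x4 → e
  imm: (w>>0)&0x1ff=0xf1 → #241

#241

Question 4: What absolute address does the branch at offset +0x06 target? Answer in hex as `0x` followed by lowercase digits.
0x7aaa

+0x06: 00 70 ⇒ word 0x7000 (little)
  top 4b → 0x7 → bnz [J]
  imm: (w>>0)&0xfff=0x0 → #0
  target = base 0x7aa2 + off 0x06 + 2 + imm 0 = 0x7aaa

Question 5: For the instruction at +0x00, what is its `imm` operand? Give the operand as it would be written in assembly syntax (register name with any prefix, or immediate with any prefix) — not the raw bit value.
#470

@+00  little-endian(d6 67) = 0x67d6
  op=0x67d6>>12=0x6 ⇒ shli (RI)
  rd: (w>>9)&0x7=0x3 → d
  imm: (w>>0)&0x1ff=0x1d6 → #470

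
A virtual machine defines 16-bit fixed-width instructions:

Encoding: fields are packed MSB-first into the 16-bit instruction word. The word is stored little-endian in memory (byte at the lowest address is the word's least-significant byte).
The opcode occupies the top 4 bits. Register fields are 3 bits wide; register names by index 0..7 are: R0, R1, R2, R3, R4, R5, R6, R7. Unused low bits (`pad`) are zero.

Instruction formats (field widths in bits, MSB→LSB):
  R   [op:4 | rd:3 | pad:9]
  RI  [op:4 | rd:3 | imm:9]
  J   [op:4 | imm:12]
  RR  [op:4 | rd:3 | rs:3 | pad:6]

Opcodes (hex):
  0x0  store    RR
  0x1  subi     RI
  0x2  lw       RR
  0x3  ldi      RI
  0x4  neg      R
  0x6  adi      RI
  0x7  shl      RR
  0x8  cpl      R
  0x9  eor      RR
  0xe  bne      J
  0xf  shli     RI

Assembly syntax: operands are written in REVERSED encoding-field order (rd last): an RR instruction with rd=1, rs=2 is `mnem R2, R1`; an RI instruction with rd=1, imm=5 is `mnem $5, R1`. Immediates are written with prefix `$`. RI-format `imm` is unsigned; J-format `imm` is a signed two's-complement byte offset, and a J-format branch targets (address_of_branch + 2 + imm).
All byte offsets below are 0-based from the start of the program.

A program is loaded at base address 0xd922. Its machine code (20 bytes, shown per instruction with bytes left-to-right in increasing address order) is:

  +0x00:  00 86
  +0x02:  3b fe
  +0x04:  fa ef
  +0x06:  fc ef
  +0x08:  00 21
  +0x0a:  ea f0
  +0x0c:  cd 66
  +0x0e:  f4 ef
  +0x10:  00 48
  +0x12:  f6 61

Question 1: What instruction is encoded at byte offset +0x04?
bne $-6

off 0x04: read fa ef as little → 0xeffa
  top 4b → 0xe → bne [J]
  [11:0] imm=4090 (s12→-6) = $-6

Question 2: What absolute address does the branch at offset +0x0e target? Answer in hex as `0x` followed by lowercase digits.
0xd926

@+0e  little-endian(f4 ef) = 0xeff4
  opcode bits[15:12]=0xe: bne/J
  imm@[11:0]=0xff4 (s12→-12) ⇒ $-12
  target = base 0xd922 + off 0x0e + 2 + imm -12 = 0xd926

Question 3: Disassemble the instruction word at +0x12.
adi $502, R0

+0x12: f6 61 ⇒ word 0x61f6 (little)
  top 4b → 0x6 → adi [RI]
  [11:9] rd=0 = R0
  [8:0] imm=502 = $502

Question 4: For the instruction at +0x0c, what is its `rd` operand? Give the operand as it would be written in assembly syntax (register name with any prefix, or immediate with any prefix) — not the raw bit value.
R3

@+0c  little-endian(cd 66) = 0x66cd
  top 4b → 0x6 → adi [RI]
  [11:9] rd=3 = R3
  [8:0] imm=205 = $205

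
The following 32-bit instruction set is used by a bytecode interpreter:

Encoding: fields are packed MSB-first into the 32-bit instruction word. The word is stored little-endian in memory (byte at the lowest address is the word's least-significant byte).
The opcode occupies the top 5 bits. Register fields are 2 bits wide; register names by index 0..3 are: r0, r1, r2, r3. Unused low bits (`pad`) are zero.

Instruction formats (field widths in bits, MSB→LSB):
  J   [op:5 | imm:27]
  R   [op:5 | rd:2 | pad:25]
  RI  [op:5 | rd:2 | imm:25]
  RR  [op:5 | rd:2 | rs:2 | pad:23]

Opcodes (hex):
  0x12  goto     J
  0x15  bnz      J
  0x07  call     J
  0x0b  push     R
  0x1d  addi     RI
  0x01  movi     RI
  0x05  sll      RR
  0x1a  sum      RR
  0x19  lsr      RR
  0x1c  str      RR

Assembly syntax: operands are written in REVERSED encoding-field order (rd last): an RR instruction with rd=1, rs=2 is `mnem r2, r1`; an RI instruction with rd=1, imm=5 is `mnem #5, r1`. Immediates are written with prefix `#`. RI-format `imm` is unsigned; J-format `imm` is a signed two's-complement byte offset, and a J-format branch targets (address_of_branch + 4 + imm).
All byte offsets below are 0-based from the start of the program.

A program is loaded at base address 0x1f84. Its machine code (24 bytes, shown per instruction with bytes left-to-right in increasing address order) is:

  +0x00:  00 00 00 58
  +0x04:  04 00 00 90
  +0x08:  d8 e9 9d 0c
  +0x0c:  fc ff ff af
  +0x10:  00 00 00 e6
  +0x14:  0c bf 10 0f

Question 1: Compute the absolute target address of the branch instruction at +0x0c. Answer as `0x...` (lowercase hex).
off 0x0c: read fc ff ff af as little → 0xaffffffc
  op=0xaffffffc>>27=0x15 ⇒ bnz (J)
  imm@[26:0]=0x7fffffc (s27→-4) ⇒ #-4
  target = base 0x1f84 + off 0x0c + 4 + imm -4 = 0x1f90

0x1f90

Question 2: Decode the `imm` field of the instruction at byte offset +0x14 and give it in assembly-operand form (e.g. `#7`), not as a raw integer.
off 0x14: read 0c bf 10 0f as little → 0x0f10bf0c
  top 5b → 0x1 → movi [RI]
  [26:25] rd=3 = r3
  [24:0] imm=17874700 = #17874700

#17874700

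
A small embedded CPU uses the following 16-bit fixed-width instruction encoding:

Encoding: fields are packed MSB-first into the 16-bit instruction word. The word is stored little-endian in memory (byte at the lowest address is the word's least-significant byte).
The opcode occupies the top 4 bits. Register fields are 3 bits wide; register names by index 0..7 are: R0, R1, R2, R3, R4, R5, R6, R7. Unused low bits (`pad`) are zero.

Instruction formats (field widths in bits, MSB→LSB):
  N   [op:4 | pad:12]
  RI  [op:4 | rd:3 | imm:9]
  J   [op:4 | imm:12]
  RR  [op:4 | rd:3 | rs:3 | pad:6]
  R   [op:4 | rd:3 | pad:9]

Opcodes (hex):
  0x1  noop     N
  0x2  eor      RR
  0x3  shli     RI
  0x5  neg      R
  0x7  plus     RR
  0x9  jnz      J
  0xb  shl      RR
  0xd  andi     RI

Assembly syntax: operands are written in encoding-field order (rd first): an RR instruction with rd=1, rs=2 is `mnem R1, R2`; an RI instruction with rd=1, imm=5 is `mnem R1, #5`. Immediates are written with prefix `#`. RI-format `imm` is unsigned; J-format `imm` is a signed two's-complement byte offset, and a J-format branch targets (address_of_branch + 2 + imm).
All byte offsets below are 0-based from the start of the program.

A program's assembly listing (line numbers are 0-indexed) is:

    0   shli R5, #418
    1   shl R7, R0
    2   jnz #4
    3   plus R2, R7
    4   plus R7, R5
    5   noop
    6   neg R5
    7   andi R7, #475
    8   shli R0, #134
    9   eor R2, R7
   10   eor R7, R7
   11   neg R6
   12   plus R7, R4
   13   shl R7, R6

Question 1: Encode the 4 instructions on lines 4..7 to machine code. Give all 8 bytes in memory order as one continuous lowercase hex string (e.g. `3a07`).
407f0010005adbdf

4. plus fields op=0x7:4|rd=7:3|rs=5:3|pad=0:6 → word 7f40h → 40 7f
5. noop fields op=0x1:4|pad=0:12 → word 1000h → 00 10
6. neg fields op=0x5:4|rd=5:3|pad=0:9 → word 5a00h → 00 5a
7. andi fields op=0xd:4|rd=7:3|imm=475:9 → word dfdbh → db df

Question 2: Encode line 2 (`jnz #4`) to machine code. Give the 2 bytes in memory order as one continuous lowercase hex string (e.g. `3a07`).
2. jnz fields op=0x9:4|imm=4:12 → word 9004h → 04 90

0490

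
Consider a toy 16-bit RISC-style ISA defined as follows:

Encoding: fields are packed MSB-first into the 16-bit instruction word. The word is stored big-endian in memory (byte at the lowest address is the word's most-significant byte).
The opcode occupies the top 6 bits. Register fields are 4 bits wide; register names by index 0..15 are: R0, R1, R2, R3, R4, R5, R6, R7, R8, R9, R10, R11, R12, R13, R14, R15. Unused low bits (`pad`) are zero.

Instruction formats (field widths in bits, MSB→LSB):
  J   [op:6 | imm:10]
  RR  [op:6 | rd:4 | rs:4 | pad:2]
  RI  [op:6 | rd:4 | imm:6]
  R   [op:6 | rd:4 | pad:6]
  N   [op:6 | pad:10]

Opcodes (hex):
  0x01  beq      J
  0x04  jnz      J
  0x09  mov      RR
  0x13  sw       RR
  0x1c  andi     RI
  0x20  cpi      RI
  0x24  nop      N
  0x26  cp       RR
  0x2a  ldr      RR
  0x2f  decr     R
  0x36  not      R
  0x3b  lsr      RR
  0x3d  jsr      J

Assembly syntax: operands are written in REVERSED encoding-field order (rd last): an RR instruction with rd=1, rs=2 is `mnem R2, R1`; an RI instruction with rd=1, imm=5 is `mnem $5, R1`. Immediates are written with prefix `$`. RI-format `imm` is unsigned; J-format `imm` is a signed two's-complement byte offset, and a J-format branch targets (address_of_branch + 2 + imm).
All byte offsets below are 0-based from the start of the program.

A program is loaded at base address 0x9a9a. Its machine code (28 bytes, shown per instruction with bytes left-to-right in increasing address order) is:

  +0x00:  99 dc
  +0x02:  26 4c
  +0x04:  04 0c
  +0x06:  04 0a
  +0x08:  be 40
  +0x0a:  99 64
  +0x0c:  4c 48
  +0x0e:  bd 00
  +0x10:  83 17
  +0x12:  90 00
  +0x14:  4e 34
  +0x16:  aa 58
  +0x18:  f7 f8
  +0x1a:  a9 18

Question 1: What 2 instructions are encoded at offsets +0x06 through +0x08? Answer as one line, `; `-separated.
beq $10; decr R9

@+06  big-endian(04 0a) = 0x040a
  top 6b → 0x1 → beq [J]
  imm@[9:0]=0xa ⇒ $10
@+08  big-endian(be 40) = 0xbe40
  top 6b → 0x2f → decr [R]
  rd@[9:6]=0x9 ⇒ R9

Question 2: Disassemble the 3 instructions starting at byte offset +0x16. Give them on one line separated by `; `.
+0x16: aa 58 ⇒ word 0xaa58 (big)
  top 6b → 0x2a → ldr [RR]
  [9:6] rd=9 = R9
  [5:2] rs=6 = R6
+0x18: f7 f8 ⇒ word 0xf7f8 (big)
  top 6b → 0x3d → jsr [J]
  [9:0] imm=1016 (s10→-8) = $-8
+0x1a: a9 18 ⇒ word 0xa918 (big)
  top 6b → 0x2a → ldr [RR]
  [9:6] rd=4 = R4
  [5:2] rs=6 = R6

ldr R6, R9; jsr $-8; ldr R6, R4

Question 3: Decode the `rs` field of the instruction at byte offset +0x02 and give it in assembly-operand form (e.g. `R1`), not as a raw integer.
R3

@+02  big-endian(26 4c) = 0x264c
  top 6b → 0x9 → mov [RR]
  rd@[9:6]=0x9 ⇒ R9
  rs@[5:2]=0x3 ⇒ R3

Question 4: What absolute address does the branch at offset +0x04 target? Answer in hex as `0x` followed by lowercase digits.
+0x04: 04 0c ⇒ word 0x040c (big)
  top 6b → 0x1 → beq [J]
  imm: (w>>0)&0x3ff=0xc → $12
  target = base 0x9a9a + off 0x04 + 2 + imm 12 = 0x9aac

0x9aac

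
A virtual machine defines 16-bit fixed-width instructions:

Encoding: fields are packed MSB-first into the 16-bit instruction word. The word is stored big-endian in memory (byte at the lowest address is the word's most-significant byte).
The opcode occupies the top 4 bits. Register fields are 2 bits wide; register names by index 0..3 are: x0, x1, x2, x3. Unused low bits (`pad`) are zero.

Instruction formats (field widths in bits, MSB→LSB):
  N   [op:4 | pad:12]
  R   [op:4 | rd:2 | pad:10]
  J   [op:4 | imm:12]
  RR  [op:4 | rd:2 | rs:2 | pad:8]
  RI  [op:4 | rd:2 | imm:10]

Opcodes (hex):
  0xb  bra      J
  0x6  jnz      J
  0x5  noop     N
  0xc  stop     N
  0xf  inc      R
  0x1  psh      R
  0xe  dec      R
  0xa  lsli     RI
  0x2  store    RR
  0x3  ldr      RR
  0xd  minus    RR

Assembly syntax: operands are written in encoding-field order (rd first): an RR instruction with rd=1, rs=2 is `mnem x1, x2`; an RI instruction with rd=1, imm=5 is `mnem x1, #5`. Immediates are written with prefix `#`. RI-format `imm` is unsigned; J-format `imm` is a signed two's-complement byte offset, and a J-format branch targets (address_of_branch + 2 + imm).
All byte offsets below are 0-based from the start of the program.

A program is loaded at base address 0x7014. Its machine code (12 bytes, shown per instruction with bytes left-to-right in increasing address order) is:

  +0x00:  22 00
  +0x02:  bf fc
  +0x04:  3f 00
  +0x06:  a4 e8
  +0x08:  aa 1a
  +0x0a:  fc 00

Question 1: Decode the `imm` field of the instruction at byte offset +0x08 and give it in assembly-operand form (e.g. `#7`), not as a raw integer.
+0x08: aa 1a ⇒ word 0xaa1a (big)
  op=0xaa1a>>12=0xa ⇒ lsli (RI)
  rd: (w>>10)&0x3=0x2 → x2
  imm: (w>>0)&0x3ff=0x21a → #538

#538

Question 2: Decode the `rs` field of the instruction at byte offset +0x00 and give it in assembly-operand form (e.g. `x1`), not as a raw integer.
off 0x00: read 22 00 as big → 0x2200
  top 4b → 0x2 → store [RR]
  rd: (w>>10)&0x3=0x0 → x0
  rs: (w>>8)&0x3=0x2 → x2

x2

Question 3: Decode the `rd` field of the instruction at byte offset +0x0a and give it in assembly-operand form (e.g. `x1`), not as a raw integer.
+0x0a: fc 00 ⇒ word 0xfc00 (big)
  top 4b → 0xf → inc [R]
  rd: (w>>10)&0x3=0x3 → x3

x3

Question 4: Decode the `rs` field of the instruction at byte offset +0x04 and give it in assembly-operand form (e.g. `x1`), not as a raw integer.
x3

+0x04: 3f 00 ⇒ word 0x3f00 (big)
  opcode bits[15:12]=0x3: ldr/RR
  rd: (w>>10)&0x3=0x3 → x3
  rs: (w>>8)&0x3=0x3 → x3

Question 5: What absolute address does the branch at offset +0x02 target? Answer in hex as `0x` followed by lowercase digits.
0x7014

[02] bf fc → 0xbffc
  opcode bits[15:12]=0xb: bra/J
  imm@[11:0]=0xffc (s12→-4) ⇒ #-4
  target = base 0x7014 + off 0x02 + 2 + imm -4 = 0x7014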